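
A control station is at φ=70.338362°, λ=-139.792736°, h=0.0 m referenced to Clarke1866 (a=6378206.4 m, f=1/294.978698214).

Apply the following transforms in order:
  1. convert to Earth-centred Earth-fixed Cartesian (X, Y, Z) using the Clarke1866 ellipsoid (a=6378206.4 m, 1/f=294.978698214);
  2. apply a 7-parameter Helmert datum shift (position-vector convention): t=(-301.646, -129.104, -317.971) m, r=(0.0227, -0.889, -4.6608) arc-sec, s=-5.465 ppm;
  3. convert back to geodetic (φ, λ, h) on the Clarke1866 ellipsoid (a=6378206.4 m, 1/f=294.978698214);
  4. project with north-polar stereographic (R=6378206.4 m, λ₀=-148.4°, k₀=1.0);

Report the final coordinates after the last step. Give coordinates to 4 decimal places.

start: φ=70.338362°, λ=-139.792736°, h=0.000 m
→ ECEF (a=6378206.400, f=1/294.978698214): X=-1643903.9196, Y=-1389563.8102, Z=5983662.0227
→ Helmert 7p (PV): X=-1644253.7697, Y=-1389648.8330, Z=5983304.1129
→ geod (Bowring, a=6378206.400): φ=70.33456404°, λ=-139.79701859°, h=-228.6602 m
→ stereo (R=6378206.4, λ₀=-148.4°): E=330724.0660, N=-2186041.6217

E=330724.0660 m, N=-2186041.6217 m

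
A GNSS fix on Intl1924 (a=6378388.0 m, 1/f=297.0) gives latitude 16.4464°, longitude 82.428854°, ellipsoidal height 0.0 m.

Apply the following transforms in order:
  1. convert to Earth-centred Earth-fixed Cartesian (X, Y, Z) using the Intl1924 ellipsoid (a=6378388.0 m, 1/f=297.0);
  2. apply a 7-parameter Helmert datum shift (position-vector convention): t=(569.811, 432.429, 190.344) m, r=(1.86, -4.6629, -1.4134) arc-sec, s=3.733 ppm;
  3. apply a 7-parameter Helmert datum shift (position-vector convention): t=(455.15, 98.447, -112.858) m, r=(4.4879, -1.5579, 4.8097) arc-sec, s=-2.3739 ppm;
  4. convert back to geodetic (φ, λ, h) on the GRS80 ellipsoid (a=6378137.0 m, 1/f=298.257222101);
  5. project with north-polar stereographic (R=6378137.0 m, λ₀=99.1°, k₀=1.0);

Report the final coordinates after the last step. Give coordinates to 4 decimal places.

start: φ=16.446400°, λ=82.428854°, h=0.000 m
→ ECEF (a=6378388.000, f=1/297.0): X=806230.8990, Y=6065719.3134, Z=1794181.4560
→ Helmert 7p (PV): X=806804.7242, Y=6066152.6820, Z=1794451.4218
→ Helmert 7p (PV): X=807102.9549, Y=6066216.4982, Z=1794472.3844
→ geod (Bowring, a=6378137.000): φ=16.44691921°, λ=82.42137383°, h=909.0001 m
→ stereo (R=6378137.0, λ₀=99.1°): E=-2736509.0083, N=-9133637.3267

E=-2736509.0083 m, N=-9133637.3267 m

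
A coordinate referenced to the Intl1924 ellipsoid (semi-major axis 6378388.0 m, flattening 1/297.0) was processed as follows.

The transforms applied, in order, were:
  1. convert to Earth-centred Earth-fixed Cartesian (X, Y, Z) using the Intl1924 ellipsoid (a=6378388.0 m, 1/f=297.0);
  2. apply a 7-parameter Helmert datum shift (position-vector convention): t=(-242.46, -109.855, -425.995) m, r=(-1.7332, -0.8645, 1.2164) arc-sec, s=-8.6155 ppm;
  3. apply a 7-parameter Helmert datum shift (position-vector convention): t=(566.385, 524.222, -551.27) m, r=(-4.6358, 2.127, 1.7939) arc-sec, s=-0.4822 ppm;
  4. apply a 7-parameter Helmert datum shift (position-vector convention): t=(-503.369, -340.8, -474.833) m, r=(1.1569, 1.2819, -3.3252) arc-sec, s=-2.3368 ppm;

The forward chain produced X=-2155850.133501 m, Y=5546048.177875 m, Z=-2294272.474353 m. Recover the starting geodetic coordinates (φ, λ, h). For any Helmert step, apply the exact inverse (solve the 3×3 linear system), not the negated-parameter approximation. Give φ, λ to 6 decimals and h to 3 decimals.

φ=-21.202329°, λ=111.240290°, h=1132.138 m

start: X=-2155850.1335, Y=5546048.1779, Z=-2294272.4744 m
→ Helmert⁻¹: X=-2155426.9582, Y=5546354.3253, Z=-2293847.5056
→ Helmert⁻¹: X=-2155922.5023, Y=5545903.0672, Z=-2293194.9291
→ Helmert⁻¹: X=-2155675.5172, Y=5546092.6823, Z=-2292733.0501
→ geod (Bowring, a=6378388.000): φ=-21.20232900°, λ=111.24029000°, h=1132.1380 m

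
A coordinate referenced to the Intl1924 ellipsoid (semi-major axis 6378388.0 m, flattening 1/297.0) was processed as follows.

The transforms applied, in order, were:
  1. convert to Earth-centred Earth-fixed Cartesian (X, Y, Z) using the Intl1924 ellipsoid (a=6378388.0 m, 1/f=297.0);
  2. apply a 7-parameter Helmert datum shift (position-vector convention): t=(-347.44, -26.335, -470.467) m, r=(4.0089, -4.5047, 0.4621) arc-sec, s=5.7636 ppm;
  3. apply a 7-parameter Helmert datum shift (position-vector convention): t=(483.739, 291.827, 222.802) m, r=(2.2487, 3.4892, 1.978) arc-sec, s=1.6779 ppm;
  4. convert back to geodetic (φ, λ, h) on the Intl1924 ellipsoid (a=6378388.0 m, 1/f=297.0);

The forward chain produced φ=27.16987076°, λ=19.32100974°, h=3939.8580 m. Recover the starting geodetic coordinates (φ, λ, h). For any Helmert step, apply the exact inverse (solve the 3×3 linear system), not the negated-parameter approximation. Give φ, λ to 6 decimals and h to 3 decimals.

start: φ=27.169871°, λ=19.321010°, h=3939.858 m
→ ECEF (a=6378388.000, f=1/297.0): X=5362046.1130, Y=1879969.4599, Z=2896812.9404
→ Helmert⁻¹: X=5361522.4029, Y=1879654.6434, Z=2896655.4824
→ Helmert⁻¹: X=5361906.4183, Y=1879714.4367, Z=2896955.6172
→ geod (Bowring, a=6378388.000): φ=27.17190600°, λ=19.31904900°, h=3812.6680 m

φ=27.171906°, λ=19.319049°, h=3812.668 m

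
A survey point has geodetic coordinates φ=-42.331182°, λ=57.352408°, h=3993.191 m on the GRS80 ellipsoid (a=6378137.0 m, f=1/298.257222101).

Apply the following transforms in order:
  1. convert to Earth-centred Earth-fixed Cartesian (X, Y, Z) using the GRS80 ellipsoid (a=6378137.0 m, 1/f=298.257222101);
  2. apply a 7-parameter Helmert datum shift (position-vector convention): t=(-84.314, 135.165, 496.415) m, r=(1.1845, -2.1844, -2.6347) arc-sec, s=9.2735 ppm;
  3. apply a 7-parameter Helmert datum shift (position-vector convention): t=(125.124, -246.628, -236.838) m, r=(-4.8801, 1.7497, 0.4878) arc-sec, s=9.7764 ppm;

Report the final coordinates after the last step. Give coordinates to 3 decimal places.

start: φ=-42.331182°, λ=57.352408°, h=3993.191 m
→ ECEF (a=6378137.000, f=1/298.257222101): X=2549136.2145, Y=3978688.1553, Z=-4275559.3428
→ Helmert 7p (PV): X=2549171.6414, Y=3978852.2084, Z=-4275052.7326
→ Helmert 7p (PV): X=2549276.0127, Y=3978549.3618, Z=-4275447.1277

X=2549276.013 m, Y=3978549.362 m, Z=-4275447.128 m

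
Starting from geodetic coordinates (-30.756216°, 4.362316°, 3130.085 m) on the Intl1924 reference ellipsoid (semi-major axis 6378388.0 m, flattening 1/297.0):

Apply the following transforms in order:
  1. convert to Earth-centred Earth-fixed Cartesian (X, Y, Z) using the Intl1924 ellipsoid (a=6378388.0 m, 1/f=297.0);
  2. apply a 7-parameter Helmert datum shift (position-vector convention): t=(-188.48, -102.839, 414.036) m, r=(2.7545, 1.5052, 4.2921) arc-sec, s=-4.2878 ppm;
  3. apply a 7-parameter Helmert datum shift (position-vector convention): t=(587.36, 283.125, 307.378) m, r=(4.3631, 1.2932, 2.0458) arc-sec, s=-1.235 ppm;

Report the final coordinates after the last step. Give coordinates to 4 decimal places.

X=5473198.9466 m, Y=417953.1003 m, Z=-3243665.1808 m

start: φ=-30.756216°, λ=4.362316°, h=3130.085 m
→ ECEF (a=6378388.000, f=1/297.0): X=5472887.1343, Y=417495.0133, Z=-3244344.6708
→ Helmert 7p (PV): X=5472642.8250, Y=417547.5927, Z=-3243951.0862
→ Helmert 7p (PV): X=5473198.9466, Y=417953.1003, Z=-3243665.1808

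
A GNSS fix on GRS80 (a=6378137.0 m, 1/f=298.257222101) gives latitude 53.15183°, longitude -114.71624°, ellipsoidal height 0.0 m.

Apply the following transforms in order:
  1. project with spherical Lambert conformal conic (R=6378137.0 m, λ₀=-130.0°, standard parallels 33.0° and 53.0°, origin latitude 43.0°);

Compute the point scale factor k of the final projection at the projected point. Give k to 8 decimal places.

start: φ=53.151830°, λ=-114.716240°, h=0.000 m
→ into lcc (λ₀=-130.0°): φ=53.15183000°, λ−λ₀=15.28376000°
scale k = 1.00050256

1.00050256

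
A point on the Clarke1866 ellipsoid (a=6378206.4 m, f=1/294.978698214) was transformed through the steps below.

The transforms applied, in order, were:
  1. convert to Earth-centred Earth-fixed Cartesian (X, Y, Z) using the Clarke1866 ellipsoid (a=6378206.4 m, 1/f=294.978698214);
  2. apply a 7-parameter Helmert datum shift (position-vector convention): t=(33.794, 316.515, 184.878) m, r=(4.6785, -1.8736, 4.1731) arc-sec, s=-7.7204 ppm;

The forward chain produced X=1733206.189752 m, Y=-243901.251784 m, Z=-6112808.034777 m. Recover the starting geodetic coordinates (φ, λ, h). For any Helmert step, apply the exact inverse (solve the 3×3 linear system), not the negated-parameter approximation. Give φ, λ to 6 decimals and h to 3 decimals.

start: X=1733206.1898, Y=-243901.2518, Z=-6112808.0348 m
→ Helmert⁻¹: X=1733125.3044, Y=-244393.3727, Z=-6113050.3073
→ geod (Bowring, a=6378206.400): φ=-74.12533900°, λ=-8.02653300°, h=467.5260 m

φ=-74.125339°, λ=-8.026533°, h=467.526 m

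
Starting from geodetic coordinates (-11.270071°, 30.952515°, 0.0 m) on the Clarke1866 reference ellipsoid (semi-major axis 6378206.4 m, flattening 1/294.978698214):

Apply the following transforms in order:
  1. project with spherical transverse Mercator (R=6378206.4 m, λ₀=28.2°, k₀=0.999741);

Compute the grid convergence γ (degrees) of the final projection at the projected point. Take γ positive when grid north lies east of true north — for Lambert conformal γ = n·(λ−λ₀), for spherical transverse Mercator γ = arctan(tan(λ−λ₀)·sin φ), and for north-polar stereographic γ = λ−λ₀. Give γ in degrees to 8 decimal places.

start: φ=-11.270071°, λ=30.952515°, h=0.000 m
→ into tm (λ₀=28.2°): φ=-11.27007100°, λ−λ₀=2.75251500°
convergence γ = -0.53833307°

-0.53833307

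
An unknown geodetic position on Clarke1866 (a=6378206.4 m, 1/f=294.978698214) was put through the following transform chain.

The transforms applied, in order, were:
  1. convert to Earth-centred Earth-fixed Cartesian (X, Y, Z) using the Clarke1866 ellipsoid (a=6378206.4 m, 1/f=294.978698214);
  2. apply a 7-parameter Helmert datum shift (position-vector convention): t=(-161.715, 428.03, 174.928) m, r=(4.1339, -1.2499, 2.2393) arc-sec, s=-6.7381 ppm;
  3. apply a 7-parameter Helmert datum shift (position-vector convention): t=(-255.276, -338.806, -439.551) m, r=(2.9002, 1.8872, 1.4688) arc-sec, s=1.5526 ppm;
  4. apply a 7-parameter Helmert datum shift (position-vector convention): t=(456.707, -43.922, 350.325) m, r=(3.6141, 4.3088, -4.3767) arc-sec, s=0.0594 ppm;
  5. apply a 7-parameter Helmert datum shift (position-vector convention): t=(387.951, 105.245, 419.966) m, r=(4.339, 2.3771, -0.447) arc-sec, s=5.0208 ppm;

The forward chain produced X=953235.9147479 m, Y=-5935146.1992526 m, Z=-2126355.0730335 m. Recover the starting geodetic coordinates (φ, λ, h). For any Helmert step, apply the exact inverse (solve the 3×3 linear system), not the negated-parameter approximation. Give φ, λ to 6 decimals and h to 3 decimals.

φ=-19.602562°, λ=-80.879188°, h=660.783 m

start: X=953235.9147, Y=-5935146.1993, Z=-2126355.0730 m
→ Helmert⁻¹: X=952880.5505, Y=-5935264.3156, Z=-2126628.5249
→ Helmert⁻¹: X=952594.1550, Y=-5935237.0941, Z=-2126854.8290
→ Helmert⁻¹: X=952825.1439, Y=-5934925.7559, Z=-2126319.8104
→ Helmert⁻¹: X=952915.9572, Y=-5935446.7410, Z=-2126395.8848
→ geod (Bowring, a=6378206.400): φ=-19.60256200°, λ=-80.87918800°, h=660.7830 m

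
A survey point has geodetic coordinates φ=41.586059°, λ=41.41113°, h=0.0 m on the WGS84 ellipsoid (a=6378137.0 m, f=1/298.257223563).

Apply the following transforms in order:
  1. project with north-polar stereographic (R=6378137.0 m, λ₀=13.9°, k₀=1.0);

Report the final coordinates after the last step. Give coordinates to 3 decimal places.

E=2649006.627 m, N=-5086281.801 m

start: φ=41.586059°, λ=41.411130°, h=0.000 m
→ stereo (R=6378137.0, λ₀=13.9°): E=2649006.6269, N=-5086281.8010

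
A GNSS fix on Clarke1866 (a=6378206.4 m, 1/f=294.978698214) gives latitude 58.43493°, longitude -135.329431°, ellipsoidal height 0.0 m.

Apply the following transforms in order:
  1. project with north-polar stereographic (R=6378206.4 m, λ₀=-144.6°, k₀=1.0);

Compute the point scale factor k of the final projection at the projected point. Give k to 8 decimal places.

1.07988666

start: φ=58.434930°, λ=-135.329431°, h=0.000 m
→ into stereo (λ₀=-144.6°): φ=58.43493000°, λ−λ₀=9.27056900°
scale k = 1.07988666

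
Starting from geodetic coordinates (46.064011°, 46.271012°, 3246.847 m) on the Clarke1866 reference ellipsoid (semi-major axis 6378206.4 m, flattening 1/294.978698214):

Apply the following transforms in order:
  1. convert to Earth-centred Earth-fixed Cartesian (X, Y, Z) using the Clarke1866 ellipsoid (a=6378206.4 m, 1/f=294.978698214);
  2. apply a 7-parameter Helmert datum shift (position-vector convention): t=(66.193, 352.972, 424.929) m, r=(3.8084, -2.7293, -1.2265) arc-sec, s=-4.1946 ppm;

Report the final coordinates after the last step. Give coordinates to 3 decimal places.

start: φ=46.064011°, λ=46.271012°, h=3246.847 m
→ ECEF (a=6378206.400, f=1/294.978698214): X=3066090.4108, Y=3205232.1424, Z=4572321.5358
→ Helmert 7p (PV): X=3066102.3010, Y=3205469.0168, Z=4572827.0362

X=3066102.301 m, Y=3205469.017 m, Z=4572827.036 m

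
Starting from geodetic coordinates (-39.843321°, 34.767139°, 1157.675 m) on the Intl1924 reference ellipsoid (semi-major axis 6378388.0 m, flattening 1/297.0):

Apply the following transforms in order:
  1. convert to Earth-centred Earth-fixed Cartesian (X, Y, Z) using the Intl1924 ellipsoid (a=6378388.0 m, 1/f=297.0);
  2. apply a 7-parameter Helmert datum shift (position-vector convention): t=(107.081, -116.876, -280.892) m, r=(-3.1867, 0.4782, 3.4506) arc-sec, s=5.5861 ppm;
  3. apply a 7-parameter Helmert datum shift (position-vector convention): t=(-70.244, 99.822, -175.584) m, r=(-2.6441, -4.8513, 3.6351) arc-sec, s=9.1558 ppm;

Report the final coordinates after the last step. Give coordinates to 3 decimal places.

X=4029413.343 m, Y=2797076.987 m, Z=-4065963.377 m

start: φ=-39.843321°, λ=34.767139°, h=1157.675 m
→ ECEF (a=6378388.000, f=1/297.0): X=4029326.9865, Y=2797029.3183, Z=-4065453.3275
→ Helmert 7p (PV): X=4029400.3587, Y=2796932.6639, Z=-4065809.4842
→ Helmert 7p (PV): X=4029413.3427, Y=2797076.9868, Z=-4065963.3766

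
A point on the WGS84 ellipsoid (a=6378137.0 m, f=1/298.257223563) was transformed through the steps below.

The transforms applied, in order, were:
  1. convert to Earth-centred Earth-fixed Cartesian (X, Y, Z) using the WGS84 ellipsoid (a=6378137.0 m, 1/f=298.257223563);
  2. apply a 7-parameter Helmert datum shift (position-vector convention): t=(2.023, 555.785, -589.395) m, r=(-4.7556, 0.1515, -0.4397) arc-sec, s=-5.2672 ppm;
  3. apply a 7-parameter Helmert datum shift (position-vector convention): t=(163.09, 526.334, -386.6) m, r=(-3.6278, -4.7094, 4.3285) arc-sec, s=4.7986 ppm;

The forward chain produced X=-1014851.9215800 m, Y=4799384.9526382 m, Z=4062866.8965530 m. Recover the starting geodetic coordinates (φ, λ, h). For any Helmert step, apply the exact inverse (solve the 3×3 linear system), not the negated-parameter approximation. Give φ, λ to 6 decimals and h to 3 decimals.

start: X=-1014851.9216, Y=4799384.9526, Z=4062866.8966 m
→ Helmert⁻¹: X=-1014816.6642, Y=4798785.4207, Z=4063341.5702
→ Helmert⁻¹: X=-1014837.2459, Y=4798159.0455, Z=4064062.2509
→ geod (Bowring, a=6378137.000): φ=39.83678900°, λ=101.94237200°, h=-38.4510 m

φ=39.836789°, λ=101.942372°, h=-38.451 m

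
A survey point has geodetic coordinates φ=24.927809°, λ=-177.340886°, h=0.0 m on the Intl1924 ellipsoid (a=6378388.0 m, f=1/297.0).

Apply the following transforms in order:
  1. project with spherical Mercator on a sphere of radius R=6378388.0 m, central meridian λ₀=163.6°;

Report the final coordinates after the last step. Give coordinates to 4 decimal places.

E=2121734.3592 m, N=2866993.0089 m

start: φ=24.927809°, λ=-177.340886°, h=0.000 m
→ merc (R=6378388.0, λ₀=163.6°): E=2121734.3592, N=2866993.0089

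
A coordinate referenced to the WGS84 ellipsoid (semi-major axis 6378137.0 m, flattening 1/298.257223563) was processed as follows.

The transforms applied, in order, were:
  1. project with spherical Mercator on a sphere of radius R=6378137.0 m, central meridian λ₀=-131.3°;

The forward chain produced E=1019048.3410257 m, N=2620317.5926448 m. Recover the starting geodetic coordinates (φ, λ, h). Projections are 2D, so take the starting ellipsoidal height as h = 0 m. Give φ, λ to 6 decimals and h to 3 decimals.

start: E=1019048.3410, N=2620317.5926 m
→ merc⁻¹: φ=22.90320900°, λ=-122.14573300°

φ=22.903209°, λ=-122.145733°, h=0.000 m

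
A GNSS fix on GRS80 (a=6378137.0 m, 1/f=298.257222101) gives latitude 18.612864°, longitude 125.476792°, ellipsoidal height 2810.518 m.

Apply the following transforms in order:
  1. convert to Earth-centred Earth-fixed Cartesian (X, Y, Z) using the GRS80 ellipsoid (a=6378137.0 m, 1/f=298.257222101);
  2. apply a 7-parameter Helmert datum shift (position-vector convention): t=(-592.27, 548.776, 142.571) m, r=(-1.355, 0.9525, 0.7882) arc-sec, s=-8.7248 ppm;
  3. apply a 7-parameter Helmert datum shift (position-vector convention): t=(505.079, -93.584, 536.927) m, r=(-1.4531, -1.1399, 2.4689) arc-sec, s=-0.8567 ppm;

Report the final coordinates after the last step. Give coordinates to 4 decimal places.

start: φ=18.612864°, λ=125.476792°, h=2810.518 m
→ ECEF (a=6378137.000, f=1/298.257222101): X=-3510831.2495, Y=4926223.4086, Z=2023682.3207
→ Helmert 7p (PV): X=-3511402.3677, Y=4926729.0824, Z=2023791.0866
→ Helmert 7p (PV): X=-3510964.4355, Y=4926603.5050, Z=2024272.1665

X=-3510964.4355 m, Y=4926603.5050 m, Z=2024272.1665 m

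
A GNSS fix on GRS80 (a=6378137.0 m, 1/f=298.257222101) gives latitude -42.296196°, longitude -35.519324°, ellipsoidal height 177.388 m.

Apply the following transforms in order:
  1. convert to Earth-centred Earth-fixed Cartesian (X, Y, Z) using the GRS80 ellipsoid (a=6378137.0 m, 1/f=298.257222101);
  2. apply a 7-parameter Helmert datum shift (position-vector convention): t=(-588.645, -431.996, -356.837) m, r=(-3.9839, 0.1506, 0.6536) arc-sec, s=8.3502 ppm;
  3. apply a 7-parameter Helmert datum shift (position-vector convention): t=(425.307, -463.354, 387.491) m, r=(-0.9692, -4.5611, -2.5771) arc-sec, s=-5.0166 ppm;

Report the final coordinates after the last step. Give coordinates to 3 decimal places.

start: φ=-42.296196°, λ=-35.519324°, h=177.388 m
→ ECEF (a=6378137.000, f=1/298.257222101): X=3845812.9108, Y=-2745149.1592, Z=-4270115.8975
→ Helmert 7p (PV): X=3845261.9601, Y=-2745674.3670, Z=-4270458.1772
→ Helmert 7p (PV): X=3845728.1038, Y=-2746192.0560, Z=-4269951.3324

X=3845728.104 m, Y=-2746192.056 m, Z=-4269951.332 m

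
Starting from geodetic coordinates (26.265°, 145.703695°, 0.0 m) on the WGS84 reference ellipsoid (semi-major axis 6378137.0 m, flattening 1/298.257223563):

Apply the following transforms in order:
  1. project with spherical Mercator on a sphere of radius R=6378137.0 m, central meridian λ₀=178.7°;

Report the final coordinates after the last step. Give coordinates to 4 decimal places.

E=-3673131.8707 m, N=3031939.5208 m

start: φ=26.265000°, λ=145.703695°, h=0.000 m
→ merc (R=6378137.0, λ₀=178.7°): E=-3673131.8707, N=3031939.5208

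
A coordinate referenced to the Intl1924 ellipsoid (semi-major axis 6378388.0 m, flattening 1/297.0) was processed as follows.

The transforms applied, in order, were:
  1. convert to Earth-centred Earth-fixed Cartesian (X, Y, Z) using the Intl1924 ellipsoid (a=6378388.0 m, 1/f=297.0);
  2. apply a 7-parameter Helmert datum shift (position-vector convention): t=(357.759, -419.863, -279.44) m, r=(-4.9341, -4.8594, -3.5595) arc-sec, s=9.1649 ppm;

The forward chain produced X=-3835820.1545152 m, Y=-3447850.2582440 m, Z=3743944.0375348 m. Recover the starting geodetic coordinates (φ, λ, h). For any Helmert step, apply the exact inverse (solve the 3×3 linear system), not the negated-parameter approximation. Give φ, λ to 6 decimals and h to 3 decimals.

φ=36.162082°, λ=-138.052761°, h=2391.689 m

start: X=-3835820.1545, Y=-3447850.2582, Z=3743944.0375 m
→ Helmert⁻¹: X=-3835995.0517, Y=-3447554.5634, Z=3744197.0651
→ geod (Bowring, a=6378388.000): φ=36.16208200°, λ=-138.05276100°, h=2391.6890 m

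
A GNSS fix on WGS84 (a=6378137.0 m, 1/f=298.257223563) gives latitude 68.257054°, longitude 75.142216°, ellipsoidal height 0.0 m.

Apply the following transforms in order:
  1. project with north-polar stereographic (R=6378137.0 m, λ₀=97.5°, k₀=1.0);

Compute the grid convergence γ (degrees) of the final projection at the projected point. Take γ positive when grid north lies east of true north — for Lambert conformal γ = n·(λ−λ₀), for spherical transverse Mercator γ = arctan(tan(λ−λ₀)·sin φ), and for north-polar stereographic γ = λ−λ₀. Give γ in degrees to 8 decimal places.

-22.35778400

start: φ=68.257054°, λ=75.142216°, h=0.000 m
→ into stereo (λ₀=97.5°): φ=68.25705400°, λ−λ₀=-22.35778400°
convergence γ = -22.35778400°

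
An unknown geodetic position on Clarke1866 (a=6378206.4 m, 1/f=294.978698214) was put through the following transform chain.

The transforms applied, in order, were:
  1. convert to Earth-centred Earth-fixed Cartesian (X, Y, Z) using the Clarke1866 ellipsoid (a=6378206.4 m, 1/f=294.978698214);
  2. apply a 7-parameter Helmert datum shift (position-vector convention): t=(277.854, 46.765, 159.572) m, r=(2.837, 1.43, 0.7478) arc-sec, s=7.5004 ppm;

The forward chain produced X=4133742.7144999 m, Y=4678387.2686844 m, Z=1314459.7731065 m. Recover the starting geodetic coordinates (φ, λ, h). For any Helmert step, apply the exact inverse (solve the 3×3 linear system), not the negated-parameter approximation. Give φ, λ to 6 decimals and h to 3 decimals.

start: X=4133742.7145, Y=4678387.2687, Z=1314459.7731 m
→ Helmert⁻¹: X=4133441.7075, Y=4678308.5055, Z=1314254.6537
→ geod (Bowring, a=6378206.400): φ=11.96724700°, λ=48.53832900°, h=2306.3360 m

φ=11.967247°, λ=48.538329°, h=2306.336 m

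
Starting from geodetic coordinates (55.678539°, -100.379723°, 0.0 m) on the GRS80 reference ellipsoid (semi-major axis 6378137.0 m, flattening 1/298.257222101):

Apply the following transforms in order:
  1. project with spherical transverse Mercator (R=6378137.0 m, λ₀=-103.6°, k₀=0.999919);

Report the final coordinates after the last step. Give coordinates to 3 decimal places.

start: φ=55.678539°, λ=-100.379723°, h=0.000 m
→ tm (R=6378137.0, λ₀=-103.6°): E=202068.3269, N=6202296.4398

E=202068.327 m, N=6202296.440 m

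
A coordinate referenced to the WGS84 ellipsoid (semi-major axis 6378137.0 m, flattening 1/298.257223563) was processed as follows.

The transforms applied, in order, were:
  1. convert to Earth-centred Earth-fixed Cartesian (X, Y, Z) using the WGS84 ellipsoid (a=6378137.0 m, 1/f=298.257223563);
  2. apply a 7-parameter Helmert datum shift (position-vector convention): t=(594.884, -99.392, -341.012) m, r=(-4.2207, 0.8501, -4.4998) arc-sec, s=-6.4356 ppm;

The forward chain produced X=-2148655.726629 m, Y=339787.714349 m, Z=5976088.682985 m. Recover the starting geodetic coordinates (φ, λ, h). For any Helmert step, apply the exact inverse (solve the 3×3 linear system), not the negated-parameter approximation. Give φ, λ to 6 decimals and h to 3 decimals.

φ=70.117259°, λ=171.018075°, h=1025.752 m

start: X=-2148655.7266, Y=339787.7143, Z=5976088.6830 m
→ Helmert⁻¹: X=-2149296.4851, Y=339720.1118, Z=5976466.2506
→ geod (Bowring, a=6378137.000): φ=70.11725900°, λ=171.01807500°, h=1025.7520 m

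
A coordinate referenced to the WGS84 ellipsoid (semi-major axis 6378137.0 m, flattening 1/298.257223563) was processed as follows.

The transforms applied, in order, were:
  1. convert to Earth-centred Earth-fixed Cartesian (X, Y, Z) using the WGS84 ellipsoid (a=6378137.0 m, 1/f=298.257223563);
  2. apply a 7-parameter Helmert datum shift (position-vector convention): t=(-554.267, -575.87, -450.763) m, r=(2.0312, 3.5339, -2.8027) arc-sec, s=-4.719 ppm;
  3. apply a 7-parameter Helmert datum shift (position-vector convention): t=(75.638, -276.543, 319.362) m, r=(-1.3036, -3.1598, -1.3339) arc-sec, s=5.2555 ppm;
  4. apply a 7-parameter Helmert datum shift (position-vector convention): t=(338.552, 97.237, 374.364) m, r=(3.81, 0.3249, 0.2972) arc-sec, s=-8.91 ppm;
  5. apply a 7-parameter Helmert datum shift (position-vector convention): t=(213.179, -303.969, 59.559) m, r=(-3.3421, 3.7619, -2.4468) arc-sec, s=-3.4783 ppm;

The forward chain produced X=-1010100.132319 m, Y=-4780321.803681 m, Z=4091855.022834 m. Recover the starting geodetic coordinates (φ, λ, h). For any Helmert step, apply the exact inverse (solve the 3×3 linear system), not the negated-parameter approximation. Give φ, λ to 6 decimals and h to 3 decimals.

φ=40.139069°, λ=-101.934041°, h=2798.965 m

start: X=-1010100.1323, Y=-4780321.8037, Z=4091855.0228 m
→ Helmert⁻¹: X=-1010334.7473, Y=-4780112.7440, Z=4091713.8177
→ Helmert⁻¹: X=-1010695.6368, Y=-4780175.5417, Z=4091462.6124
→ Helmert⁻¹: X=-1010672.3791, Y=-4779906.2699, Z=4091107.0230
→ Helmert⁻¹: X=-1010128.0388, Y=-4779326.3869, Z=4091606.8524
→ geod (Bowring, a=6378137.000): φ=40.13906900°, λ=-101.93404100°, h=2798.9650 m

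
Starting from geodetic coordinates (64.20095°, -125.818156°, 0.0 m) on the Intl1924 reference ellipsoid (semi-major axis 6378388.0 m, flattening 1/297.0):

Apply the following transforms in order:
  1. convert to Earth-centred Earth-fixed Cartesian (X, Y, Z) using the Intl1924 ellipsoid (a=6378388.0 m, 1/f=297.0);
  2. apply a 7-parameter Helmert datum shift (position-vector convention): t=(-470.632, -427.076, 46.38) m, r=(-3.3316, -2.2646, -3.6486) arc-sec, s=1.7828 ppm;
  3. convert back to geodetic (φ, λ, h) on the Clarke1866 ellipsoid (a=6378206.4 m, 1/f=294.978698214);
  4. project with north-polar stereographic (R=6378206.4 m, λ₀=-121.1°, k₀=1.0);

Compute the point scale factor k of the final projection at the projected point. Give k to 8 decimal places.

1.05246543

start: φ=64.200950°, λ=-125.818156°, h=0.000 m
→ ECEF (a=6378388.000, f=1/297.0): X=-1628987.2725, Y=-2257138.6459, Z=5719627.9758
→ Helmert 7p (PV): X=-1629563.5315, Y=-2257448.5470, Z=5719703.1255
→ geod (Bowring, a=6378206.400): φ=64.19752304°, λ=-125.82403995°, h=624.1254 m
→ into stereo (λ₀=-121.1°): φ=64.19752304°, λ−λ₀=-4.72403995°
scale k = 1.05246543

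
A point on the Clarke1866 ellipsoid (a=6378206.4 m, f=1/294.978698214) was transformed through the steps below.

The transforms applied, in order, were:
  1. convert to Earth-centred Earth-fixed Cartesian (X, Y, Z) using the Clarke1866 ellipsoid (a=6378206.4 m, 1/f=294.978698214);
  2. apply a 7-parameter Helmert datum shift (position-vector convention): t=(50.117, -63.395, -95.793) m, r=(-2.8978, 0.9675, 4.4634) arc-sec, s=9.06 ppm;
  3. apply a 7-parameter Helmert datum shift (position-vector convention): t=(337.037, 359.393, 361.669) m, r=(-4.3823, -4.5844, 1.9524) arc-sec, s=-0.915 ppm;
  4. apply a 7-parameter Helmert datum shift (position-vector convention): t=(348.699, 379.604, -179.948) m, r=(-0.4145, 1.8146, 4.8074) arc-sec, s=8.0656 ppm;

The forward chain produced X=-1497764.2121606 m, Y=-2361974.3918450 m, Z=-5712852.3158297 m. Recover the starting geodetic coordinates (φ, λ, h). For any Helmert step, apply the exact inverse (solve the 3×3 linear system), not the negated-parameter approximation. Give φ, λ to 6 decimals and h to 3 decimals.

φ=-64.062604°, λ=-122.391047°, h=380.658 m

start: X=-1497764.2122, Y=-2361974.3918, Z=-5712852.3158 m
→ Helmert⁻¹: X=-1498105.6292, Y=-2362288.5461, Z=-5712644.2187
→ Helmert⁻¹: X=-1498593.3763, Y=-2362514.5370, Z=-5713028.0016
→ Helmert⁻¹: X=-1498654.2374, Y=-2362317.0484, Z=-5712920.6675
→ geod (Bowring, a=6378206.400): φ=-64.06260400°, λ=-122.39104700°, h=380.6580 m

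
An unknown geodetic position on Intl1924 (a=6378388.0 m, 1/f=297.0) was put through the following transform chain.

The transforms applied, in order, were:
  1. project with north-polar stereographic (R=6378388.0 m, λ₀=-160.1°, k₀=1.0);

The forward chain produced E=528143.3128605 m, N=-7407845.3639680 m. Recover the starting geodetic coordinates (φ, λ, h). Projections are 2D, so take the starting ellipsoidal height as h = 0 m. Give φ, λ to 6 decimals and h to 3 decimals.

start: E=528143.3129, N=-7407845.3640 m
→ stereo⁻¹: φ=29.58639600°, λ=-156.02199000°

φ=29.586396°, λ=-156.021990°, h=0.000 m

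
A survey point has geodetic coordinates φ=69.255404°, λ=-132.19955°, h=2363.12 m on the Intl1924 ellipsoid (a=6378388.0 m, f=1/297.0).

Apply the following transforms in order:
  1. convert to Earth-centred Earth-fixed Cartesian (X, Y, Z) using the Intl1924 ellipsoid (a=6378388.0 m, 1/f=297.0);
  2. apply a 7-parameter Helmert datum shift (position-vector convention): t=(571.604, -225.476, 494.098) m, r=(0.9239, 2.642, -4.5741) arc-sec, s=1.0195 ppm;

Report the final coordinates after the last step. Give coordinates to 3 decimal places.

X=-1522001.106 m, Y=-1679451.492 m, Z=5944984.288 m

start: φ=69.255404°, λ=-132.199550°, h=2363.120 m
→ ECEF (a=6378388.000, f=1/297.0): X=-1522610.0612, Y=-1679231.4433, Z=5944472.1488
→ Helmert 7p (PV): X=-1522001.1064, Y=-1679451.4925, Z=5944984.2884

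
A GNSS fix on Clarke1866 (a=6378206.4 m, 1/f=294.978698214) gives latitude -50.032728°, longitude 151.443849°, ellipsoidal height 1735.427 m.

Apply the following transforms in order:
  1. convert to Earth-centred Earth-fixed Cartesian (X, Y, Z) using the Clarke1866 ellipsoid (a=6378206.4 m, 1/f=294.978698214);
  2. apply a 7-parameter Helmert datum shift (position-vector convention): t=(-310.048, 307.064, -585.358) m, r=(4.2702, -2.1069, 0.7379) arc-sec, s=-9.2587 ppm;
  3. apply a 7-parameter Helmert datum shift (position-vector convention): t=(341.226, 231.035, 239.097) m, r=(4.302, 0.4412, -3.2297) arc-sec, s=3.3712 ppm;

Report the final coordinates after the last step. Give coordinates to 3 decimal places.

X=-3606670.516 m, Y=1963676.552 m, Z=-4866519.070 m

start: φ=-50.032728°, λ=151.443849°, h=1735.427 m
→ ECEF (a=6378206.400, f=1/294.978698214): X=-3606785.9434, Y=1962904.1843, Z=-4866253.9156
→ Helmert 7p (PV): X=-3607019.9132, Y=1963280.9142, Z=-4866790.4231
→ Helmert 7p (PV): X=-3606670.5161, Y=1963676.5522, Z=-4866519.0699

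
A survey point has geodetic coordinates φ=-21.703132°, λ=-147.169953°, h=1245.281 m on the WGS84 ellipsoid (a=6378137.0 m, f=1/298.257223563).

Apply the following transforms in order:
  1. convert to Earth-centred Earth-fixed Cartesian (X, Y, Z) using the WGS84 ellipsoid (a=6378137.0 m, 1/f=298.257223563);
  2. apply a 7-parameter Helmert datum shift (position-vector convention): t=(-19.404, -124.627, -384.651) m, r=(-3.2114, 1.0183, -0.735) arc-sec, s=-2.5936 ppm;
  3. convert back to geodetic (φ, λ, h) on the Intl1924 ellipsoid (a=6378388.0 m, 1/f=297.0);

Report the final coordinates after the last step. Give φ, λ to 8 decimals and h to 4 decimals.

φ=-21.70591996°, λ=-147.16901127°, h=1210.1938 m

start: φ=-21.703132°, λ=-147.169953°, h=1245.281 m
→ ECEF (a=6378137.000, f=1/298.257223563): X=-4982771.5510, Y=-3214876.7136, Z=-2344363.5395
→ Helmert 7p (PV): X=-4982801.0612, Y=-3215011.7470, Z=-2344667.4577
→ geod (Bowring, a=6378388.000): φ=-21.70591996°, λ=-147.16901127°, h=1210.1938 m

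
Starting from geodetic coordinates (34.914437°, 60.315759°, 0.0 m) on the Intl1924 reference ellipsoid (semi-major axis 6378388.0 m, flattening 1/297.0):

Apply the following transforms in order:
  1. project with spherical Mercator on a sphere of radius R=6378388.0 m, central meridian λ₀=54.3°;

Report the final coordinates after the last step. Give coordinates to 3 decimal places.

start: φ=34.914437°, λ=60.315759°, h=0.000 m
→ merc (R=6378388.0, λ₀=54.3°): E=669697.5823, N=4152422.9495

E=669697.582 m, N=4152422.950 m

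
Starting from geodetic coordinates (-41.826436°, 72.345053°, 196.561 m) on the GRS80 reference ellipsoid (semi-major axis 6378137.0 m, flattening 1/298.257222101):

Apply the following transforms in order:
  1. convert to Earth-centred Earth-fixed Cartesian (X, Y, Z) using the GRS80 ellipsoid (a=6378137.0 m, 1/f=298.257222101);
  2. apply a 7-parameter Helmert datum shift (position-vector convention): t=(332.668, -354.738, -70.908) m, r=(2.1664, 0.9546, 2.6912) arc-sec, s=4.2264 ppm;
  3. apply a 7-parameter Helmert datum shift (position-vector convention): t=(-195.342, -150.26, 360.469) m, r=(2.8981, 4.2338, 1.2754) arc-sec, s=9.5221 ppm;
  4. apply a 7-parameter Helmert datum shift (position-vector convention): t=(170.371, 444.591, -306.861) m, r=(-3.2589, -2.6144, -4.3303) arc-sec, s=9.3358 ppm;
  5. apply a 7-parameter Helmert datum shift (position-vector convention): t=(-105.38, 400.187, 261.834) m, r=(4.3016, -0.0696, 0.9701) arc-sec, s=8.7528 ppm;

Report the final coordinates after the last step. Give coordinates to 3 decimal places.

start: φ=-41.826436°, λ=72.345053°, h=196.561 m
→ ECEF (a=6378137.000, f=1/298.257222101): X=1443638.2565, Y=4535827.3601, Z=-4231389.0329
→ Helmert 7p (PV): X=1443898.2623, Y=4535555.0705, Z=-4231436.8657
→ Helmert 7p (PV): X=1443601.7687, Y=4535516.3805, Z=-4231082.5997
→ Helmert 7p (PV): X=1443934.4652, Y=4535906.1571, Z=-4231482.3235
→ Helmert 7p (PV): X=1443821.8182, Y=4536441.0844, Z=-4231162.4436

X=1443821.818 m, Y=4536441.084 m, Z=-4231162.444 m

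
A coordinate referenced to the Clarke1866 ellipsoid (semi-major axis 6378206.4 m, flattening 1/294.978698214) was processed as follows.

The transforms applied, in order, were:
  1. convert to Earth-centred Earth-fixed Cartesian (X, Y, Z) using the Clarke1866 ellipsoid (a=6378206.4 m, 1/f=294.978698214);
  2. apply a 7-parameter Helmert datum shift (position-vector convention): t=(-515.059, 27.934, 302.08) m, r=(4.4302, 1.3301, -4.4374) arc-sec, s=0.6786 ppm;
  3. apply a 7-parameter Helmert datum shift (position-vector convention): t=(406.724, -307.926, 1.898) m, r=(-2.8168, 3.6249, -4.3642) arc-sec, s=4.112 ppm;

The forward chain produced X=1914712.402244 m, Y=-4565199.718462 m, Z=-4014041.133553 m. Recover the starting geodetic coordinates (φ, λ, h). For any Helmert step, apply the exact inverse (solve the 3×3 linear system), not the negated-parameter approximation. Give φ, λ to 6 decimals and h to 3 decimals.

start: X=1914712.4022, Y=-4565199.7185, Z=-4014041.1336 m
→ Helmert⁻¹: X=1914464.9324, Y=-4564777.6981, Z=-4014055.2187
→ Helmert⁻¹: X=1915102.7819, Y=-4564847.5534, Z=-4014244.1802
→ geod (Bowring, a=6378206.400): φ=-39.22931700°, λ=-67.24035800°, h=3749.2400 m

φ=-39.229317°, λ=-67.240358°, h=3749.240 m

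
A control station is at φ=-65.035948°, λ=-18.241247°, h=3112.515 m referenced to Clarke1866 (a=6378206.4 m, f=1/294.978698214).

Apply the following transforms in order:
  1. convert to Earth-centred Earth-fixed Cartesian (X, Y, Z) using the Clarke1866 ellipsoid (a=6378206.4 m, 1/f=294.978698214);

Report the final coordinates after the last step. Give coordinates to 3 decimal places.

X=2565030.729 m, Y=-845385.843 m, Z=-5762033.004 m

start: φ=-65.035948°, λ=-18.241247°, h=3112.515 m
→ ECEF (a=6378206.400, f=1/294.978698214): X=2565030.7293, Y=-845385.8433, Z=-5762033.0043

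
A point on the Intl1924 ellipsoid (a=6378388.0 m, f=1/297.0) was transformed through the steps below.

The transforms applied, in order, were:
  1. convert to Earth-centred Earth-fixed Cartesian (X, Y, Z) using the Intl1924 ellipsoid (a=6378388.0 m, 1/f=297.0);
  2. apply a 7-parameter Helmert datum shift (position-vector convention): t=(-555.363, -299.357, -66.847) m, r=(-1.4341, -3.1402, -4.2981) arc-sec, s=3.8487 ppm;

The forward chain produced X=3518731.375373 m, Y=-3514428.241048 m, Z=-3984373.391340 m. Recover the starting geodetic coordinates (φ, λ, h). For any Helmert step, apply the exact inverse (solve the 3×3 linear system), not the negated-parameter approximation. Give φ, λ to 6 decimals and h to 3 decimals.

start: X=3518731.3754, Y=-3514428.2410, Z=-3984373.3913 m
→ Helmert⁻¹: X=3519285.7595, Y=-3514014.3230, Z=-3984369.2200
→ geod (Bowring, a=6378388.000): φ=-38.88870600°, λ=-44.95705700°, h=2542.1810 m

φ=-38.888706°, λ=-44.957057°, h=2542.181 m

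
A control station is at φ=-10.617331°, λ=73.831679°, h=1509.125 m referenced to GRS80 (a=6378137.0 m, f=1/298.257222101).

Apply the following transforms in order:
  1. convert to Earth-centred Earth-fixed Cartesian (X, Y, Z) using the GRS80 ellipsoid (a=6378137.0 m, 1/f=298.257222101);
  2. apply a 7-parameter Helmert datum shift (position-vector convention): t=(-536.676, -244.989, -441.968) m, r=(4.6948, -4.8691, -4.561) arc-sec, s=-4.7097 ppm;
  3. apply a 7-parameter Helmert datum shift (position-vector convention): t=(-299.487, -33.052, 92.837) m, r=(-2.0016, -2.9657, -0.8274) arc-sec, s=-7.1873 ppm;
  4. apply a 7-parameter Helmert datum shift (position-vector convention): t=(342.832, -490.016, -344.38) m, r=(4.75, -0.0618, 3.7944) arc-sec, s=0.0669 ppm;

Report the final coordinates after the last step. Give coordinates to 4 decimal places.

start: φ=-10.617331°, λ=73.831679°, h=1509.125 m
→ ECEF (a=6378137.000, f=1/298.257222101): X=1746261.4929, Y=6023099.5833, Z=-1167706.9439
→ Helmert 7p (PV): X=1745877.3417, Y=6022814.1916, Z=-1167965.0988
→ Helmert 7p (PV): X=1745606.2590, Y=6022719.5147, Z=-1167897.2102
→ Helmert 7p (PV): X=1745838.7651, Y=6022288.9085, Z=-1168102.4502

X=1745838.7651 m, Y=6022288.9085 m, Z=-1168102.4502 m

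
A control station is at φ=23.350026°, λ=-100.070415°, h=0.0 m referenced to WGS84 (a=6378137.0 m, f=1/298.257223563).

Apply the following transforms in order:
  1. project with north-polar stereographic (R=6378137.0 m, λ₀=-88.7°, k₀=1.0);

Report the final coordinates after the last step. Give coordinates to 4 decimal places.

start: φ=23.350026°, λ=-100.070415°, h=0.000 m
→ stereo (R=6378137.0, λ₀=-88.7°): E=-1653560.2027, N=-8222655.5012

E=-1653560.2027 m, N=-8222655.5012 m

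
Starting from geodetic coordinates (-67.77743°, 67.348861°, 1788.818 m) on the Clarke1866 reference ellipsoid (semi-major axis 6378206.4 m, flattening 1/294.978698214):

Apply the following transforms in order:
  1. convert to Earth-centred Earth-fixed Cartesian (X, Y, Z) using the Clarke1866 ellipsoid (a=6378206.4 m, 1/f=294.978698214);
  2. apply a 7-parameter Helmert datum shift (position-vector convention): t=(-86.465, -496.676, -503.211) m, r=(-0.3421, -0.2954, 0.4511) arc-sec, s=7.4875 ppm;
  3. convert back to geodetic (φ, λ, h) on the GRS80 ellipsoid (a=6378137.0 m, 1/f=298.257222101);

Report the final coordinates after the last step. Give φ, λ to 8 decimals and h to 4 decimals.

φ=-67.78177338°, λ=67.34607317°, h=1981.9823 m

start: φ=-67.777430°, λ=67.348861°, h=1788.818 m
→ ECEF (a=6378206.400, f=1/294.978698214): X=931979.1152, Y=2233315.5158, Z=-5883217.4177
→ Helmert 7p (PV): X=931903.1697, Y=2232827.8424, Z=-5883767.0487
→ geod (Bowring, a=6378137.000): φ=-67.78177338°, λ=67.34607317°, h=1981.9823 m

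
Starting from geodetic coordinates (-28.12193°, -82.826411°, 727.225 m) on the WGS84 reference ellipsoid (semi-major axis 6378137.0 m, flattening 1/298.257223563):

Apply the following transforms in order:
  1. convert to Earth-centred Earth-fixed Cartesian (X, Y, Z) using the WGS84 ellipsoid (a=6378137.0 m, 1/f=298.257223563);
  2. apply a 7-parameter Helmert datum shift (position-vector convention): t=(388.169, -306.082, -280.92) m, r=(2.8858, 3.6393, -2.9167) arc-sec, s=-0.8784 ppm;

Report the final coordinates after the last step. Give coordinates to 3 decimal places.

X=703307.740 m, Y=-5586204.629 m, Z=-2989140.830 m

start: φ=-28.121930°, λ=-82.826411°, h=727.225 m
→ ECEF (a=6378137.000, f=1/298.257223563): X=703051.9105, Y=-5585935.3272, Z=-2988771.9797
→ Helmert 7p (PV): X=703307.7404, Y=-5586204.6289, Z=-2989140.8303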